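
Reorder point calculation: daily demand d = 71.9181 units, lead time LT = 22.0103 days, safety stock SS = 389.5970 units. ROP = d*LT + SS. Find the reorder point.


d*LT = 71.9181 * 22.0103 = 1582.9390
ROP = 1582.9390 + 389.5970 = 1972.5360

1972.5360 units


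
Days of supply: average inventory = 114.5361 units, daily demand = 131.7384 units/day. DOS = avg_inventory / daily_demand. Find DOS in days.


DOS = 114.5361 / 131.7384 = 0.8694

0.8694 days


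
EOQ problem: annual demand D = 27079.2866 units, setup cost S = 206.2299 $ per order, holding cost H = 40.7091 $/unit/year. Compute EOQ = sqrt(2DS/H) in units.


2*D*S = 2 * 27079.2866 * 206.2299 = 11169117.1352
2*D*S/H = 274364.1381
EOQ = sqrt(274364.1381) = 523.7978

523.7978 units


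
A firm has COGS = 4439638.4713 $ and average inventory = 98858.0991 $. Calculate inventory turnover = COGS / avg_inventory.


Turnover = 4439638.4713 / 98858.0991 = 44.9092

44.9092


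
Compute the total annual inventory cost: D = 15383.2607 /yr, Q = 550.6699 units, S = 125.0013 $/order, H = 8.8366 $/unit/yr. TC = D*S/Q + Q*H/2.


Ordering cost = D*S/Q = 3491.9787
Holding cost = Q*H/2 = 2433.0248
TC = 3491.9787 + 2433.0248 = 5925.0036

5925.0036 $/yr


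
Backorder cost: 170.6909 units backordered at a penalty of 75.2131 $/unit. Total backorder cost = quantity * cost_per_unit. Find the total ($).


Total = 170.6909 * 75.2131 = 12838.1917

12838.1917 $


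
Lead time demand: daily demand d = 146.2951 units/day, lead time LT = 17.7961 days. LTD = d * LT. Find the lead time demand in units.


LTD = 146.2951 * 17.7961 = 2603.4822

2603.4822 units


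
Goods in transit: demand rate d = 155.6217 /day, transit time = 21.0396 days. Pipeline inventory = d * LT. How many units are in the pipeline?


Pipeline = 155.6217 * 21.0396 = 3274.2183

3274.2183 units


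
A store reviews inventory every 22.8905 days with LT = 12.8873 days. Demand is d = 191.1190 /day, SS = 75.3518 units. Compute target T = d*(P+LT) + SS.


P + LT = 35.7778
d*(P+LT) = 191.1190 * 35.7778 = 6837.8174
T = 6837.8174 + 75.3518 = 6913.1692

6913.1692 units


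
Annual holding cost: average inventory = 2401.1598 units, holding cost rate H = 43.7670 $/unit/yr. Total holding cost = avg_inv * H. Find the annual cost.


Cost = 2401.1598 * 43.7670 = 105091.5610

105091.5610 $/yr


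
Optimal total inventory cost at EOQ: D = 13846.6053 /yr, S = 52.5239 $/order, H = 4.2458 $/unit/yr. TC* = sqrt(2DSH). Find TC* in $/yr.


2*D*S*H = 6175751.4202
TC* = sqrt(6175751.4202) = 2485.1059

2485.1059 $/yr


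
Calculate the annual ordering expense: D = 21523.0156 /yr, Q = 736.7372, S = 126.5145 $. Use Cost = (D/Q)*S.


Number of orders = D/Q = 29.2140
Cost = 29.2140 * 126.5145 = 3695.9903

3695.9903 $/yr


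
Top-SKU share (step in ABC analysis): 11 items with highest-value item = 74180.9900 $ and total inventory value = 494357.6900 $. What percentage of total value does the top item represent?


Top item = 74180.9900
Total = 494357.6900
Percentage = 74180.9900 / 494357.6900 * 100 = 15.0055

15.0055%


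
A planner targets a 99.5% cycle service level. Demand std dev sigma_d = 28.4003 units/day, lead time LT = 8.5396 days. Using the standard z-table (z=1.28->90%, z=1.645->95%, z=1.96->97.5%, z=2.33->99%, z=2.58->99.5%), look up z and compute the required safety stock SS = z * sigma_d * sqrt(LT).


From the table, SL = 99.5% corresponds to z = 2.58
sqrt(LT) = sqrt(8.5396) = 2.9223
SS = 2.58 * 28.4003 * 2.9223 = 214.1221

214.1221 units


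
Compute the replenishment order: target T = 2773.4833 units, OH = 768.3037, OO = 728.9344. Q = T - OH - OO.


Inventory position = OH + OO = 768.3037 + 728.9344 = 1497.2381
Q = 2773.4833 - 1497.2381 = 1276.2452

1276.2452 units


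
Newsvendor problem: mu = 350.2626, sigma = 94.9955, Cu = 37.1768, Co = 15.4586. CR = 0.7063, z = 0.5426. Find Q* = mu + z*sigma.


CR = Cu/(Cu+Co) = 37.1768/(37.1768+15.4586) = 0.7063
z = 0.5426
Q* = 350.2626 + 0.5426 * 94.9955 = 401.8072

401.8072 units


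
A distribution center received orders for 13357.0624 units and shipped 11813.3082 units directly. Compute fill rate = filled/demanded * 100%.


FR = 11813.3082 / 13357.0624 * 100 = 88.4424

88.4424%


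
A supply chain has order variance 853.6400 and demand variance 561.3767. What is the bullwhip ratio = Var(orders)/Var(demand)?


BW = 853.6400 / 561.3767 = 1.5206

1.5206


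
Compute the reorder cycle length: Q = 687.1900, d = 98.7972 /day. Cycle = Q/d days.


Cycle = 687.1900 / 98.7972 = 6.9556

6.9556 days


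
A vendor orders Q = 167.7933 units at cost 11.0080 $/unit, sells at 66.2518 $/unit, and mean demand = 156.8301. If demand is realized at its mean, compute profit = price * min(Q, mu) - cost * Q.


Sales at mu = min(167.7933, 156.8301) = 156.8301
Revenue = 66.2518 * 156.8301 = 10390.2764
Total cost = 11.0080 * 167.7933 = 1847.0686
Profit = 10390.2764 - 1847.0686 = 8543.2078

8543.2078 $


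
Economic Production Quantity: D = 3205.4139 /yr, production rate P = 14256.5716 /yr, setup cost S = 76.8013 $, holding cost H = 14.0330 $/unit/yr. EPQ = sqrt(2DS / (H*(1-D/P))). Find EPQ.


1 - D/P = 1 - 0.2248 = 0.7752
H*(1-D/P) = 10.8779
2DS = 492359.9091
EPQ = sqrt(45262.5983) = 212.7501

212.7501 units


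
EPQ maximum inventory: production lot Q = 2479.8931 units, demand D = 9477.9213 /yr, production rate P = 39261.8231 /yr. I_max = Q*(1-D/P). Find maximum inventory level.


D/P = 0.2414
1 - D/P = 0.7586
I_max = 2479.8931 * 0.7586 = 1881.2395

1881.2395 units


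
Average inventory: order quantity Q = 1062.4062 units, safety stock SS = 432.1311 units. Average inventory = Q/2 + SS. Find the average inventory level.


Q/2 = 531.2031
Avg = 531.2031 + 432.1311 = 963.3342

963.3342 units


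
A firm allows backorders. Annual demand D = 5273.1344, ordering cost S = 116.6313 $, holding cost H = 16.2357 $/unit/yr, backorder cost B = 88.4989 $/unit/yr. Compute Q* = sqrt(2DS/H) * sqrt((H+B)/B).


sqrt(2DS/H) = 275.2463
sqrt((H+B)/B) = 1.0879
Q* = 275.2463 * 1.0879 = 299.4316

299.4316 units


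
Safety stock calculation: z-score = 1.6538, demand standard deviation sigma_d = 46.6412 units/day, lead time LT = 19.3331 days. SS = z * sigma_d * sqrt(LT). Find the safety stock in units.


sqrt(LT) = sqrt(19.3331) = 4.3969
SS = 1.6538 * 46.6412 * 4.3969 = 339.1591

339.1591 units


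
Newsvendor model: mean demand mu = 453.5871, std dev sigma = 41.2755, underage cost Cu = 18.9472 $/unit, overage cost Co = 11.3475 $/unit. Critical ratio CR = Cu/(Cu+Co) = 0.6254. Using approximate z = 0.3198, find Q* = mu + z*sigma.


CR = Cu/(Cu+Co) = 18.9472/(18.9472+11.3475) = 0.6254
z = 0.3198
Q* = 453.5871 + 0.3198 * 41.2755 = 466.7870

466.7870 units


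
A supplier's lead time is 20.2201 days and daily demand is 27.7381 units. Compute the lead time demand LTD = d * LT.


LTD = 27.7381 * 20.2201 = 560.8672

560.8672 units


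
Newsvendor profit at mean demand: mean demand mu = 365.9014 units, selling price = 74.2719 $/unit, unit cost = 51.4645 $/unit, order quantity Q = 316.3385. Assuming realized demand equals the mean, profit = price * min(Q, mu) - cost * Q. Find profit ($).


Sales at mu = min(316.3385, 365.9014) = 316.3385
Revenue = 74.2719 * 316.3385 = 23495.0614
Total cost = 51.4645 * 316.3385 = 16280.2027
Profit = 23495.0614 - 16280.2027 = 7214.8587

7214.8587 $


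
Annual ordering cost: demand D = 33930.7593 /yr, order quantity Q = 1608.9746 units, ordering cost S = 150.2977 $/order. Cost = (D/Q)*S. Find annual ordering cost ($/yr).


Number of orders = D/Q = 21.0884
Cost = 21.0884 * 150.2977 = 3169.5436

3169.5436 $/yr


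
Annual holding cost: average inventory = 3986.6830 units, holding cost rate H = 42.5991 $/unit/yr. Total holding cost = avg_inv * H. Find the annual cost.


Cost = 3986.6830 * 42.5991 = 169829.1078

169829.1078 $/yr


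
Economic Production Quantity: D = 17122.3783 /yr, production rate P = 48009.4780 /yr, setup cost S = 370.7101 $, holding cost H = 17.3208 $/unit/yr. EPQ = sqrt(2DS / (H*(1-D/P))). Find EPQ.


1 - D/P = 1 - 0.3566 = 0.6434
H*(1-D/P) = 11.1434
2DS = 12694877.1437
EPQ = sqrt(1139227.3672) = 1067.3459

1067.3459 units


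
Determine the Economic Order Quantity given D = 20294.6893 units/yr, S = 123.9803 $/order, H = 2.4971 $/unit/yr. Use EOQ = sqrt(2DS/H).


2*D*S = 2 * 20294.6893 * 123.9803 = 5032283.3356
2*D*S/H = 2015251.0254
EOQ = sqrt(2015251.0254) = 1419.5954

1419.5954 units


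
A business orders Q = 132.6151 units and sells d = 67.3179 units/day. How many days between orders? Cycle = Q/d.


Cycle = 132.6151 / 67.3179 = 1.9700

1.9700 days


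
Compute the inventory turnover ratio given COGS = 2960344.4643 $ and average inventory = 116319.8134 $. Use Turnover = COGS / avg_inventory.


Turnover = 2960344.4643 / 116319.8134 = 25.4500

25.4500


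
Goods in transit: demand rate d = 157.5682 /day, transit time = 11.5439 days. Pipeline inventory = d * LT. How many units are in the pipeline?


Pipeline = 157.5682 * 11.5439 = 1818.9515

1818.9515 units


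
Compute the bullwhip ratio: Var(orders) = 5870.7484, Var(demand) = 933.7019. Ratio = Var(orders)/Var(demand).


BW = 5870.7484 / 933.7019 = 6.2876

6.2876


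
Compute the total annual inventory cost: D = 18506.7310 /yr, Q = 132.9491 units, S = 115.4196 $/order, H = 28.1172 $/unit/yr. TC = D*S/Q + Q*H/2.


Ordering cost = D*S/Q = 16066.5961
Holding cost = Q*H/2 = 1869.0782
TC = 16066.5961 + 1869.0782 = 17935.6743

17935.6743 $/yr


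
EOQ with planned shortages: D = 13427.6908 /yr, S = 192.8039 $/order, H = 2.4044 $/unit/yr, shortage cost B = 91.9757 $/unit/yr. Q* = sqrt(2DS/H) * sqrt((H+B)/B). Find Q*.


sqrt(2DS/H) = 1467.4733
sqrt((H+B)/B) = 1.0130
Q* = 1467.4733 * 1.0130 = 1486.5307

1486.5307 units


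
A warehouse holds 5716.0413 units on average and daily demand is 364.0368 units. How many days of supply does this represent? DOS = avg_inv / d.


DOS = 5716.0413 / 364.0368 = 15.7018

15.7018 days


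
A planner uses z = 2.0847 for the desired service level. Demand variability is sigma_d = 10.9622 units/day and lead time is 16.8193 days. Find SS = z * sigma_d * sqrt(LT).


sqrt(LT) = sqrt(16.8193) = 4.1011
SS = 2.0847 * 10.9622 * 4.1011 = 93.7228

93.7228 units


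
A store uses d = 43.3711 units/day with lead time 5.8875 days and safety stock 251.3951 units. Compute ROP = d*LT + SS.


d*LT = 43.3711 * 5.8875 = 255.3474
ROP = 255.3474 + 251.3951 = 506.7425

506.7425 units


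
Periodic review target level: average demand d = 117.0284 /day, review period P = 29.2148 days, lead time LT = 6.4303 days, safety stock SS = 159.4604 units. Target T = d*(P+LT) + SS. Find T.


P + LT = 35.6451
d*(P+LT) = 117.0284 * 35.6451 = 4171.4890
T = 4171.4890 + 159.4604 = 4330.9494

4330.9494 units


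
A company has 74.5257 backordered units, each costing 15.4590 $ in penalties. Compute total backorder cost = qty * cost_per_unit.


Total = 74.5257 * 15.4590 = 1152.0928

1152.0928 $


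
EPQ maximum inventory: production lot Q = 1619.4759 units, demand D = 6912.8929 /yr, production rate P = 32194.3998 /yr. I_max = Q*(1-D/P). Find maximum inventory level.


D/P = 0.2147
1 - D/P = 0.7853
I_max = 1619.4759 * 0.7853 = 1271.7364

1271.7364 units


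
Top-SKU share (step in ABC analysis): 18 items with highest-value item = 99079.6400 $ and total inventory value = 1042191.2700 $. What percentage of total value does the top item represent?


Top item = 99079.6400
Total = 1042191.2700
Percentage = 99079.6400 / 1042191.2700 * 100 = 9.5069

9.5069%


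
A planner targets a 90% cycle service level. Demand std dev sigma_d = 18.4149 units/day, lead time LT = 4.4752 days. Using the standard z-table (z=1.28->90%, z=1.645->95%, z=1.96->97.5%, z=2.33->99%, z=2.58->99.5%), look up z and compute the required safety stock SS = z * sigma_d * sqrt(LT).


From the table, SL = 90% corresponds to z = 1.28
sqrt(LT) = sqrt(4.4752) = 2.1155
SS = 1.28 * 18.4149 * 2.1155 = 49.8638

49.8638 units


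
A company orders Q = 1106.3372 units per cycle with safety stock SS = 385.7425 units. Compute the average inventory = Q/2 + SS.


Q/2 = 553.1686
Avg = 553.1686 + 385.7425 = 938.9111

938.9111 units


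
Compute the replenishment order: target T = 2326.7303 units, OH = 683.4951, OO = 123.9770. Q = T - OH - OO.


Inventory position = OH + OO = 683.4951 + 123.9770 = 807.4721
Q = 2326.7303 - 807.4721 = 1519.2582

1519.2582 units


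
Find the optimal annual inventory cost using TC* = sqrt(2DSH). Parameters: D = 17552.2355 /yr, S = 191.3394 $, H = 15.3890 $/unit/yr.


2*D*S*H = 103365888.0916
TC* = sqrt(103365888.0916) = 10166.9016

10166.9016 $/yr


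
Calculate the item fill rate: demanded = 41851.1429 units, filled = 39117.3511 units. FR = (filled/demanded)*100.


FR = 39117.3511 / 41851.1429 * 100 = 93.4678

93.4678%


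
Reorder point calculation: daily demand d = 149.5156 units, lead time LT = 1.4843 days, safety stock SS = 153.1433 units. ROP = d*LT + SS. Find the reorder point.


d*LT = 149.5156 * 1.4843 = 221.9260
ROP = 221.9260 + 153.1433 = 375.0693

375.0693 units


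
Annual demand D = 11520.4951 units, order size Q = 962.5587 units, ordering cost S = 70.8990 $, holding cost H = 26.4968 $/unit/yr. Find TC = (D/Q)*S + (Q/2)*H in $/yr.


Ordering cost = D*S/Q = 848.5629
Holding cost = Q*H/2 = 12752.3627
TC = 848.5629 + 12752.3627 = 13600.9256

13600.9256 $/yr


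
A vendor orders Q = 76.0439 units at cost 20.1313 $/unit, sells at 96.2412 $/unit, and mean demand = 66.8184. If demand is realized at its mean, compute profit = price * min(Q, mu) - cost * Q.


Sales at mu = min(76.0439, 66.8184) = 66.8184
Revenue = 96.2412 * 66.8184 = 6430.6830
Total cost = 20.1313 * 76.0439 = 1530.8626
Profit = 6430.6830 - 1530.8626 = 4899.8204

4899.8204 $


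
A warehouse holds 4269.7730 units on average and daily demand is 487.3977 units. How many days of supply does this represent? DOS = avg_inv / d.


DOS = 4269.7730 / 487.3977 = 8.7603

8.7603 days


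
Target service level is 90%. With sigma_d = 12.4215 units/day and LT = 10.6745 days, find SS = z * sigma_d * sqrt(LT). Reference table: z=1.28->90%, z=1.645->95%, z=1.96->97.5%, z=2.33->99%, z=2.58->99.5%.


From the table, SL = 90% corresponds to z = 1.28
sqrt(LT) = sqrt(10.6745) = 3.2672
SS = 1.28 * 12.4215 * 3.2672 = 51.9467

51.9467 units


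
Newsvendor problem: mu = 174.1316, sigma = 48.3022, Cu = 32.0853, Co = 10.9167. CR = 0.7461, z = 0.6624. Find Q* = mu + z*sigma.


CR = Cu/(Cu+Co) = 32.0853/(32.0853+10.9167) = 0.7461
z = 0.6624
Q* = 174.1316 + 0.6624 * 48.3022 = 206.1270

206.1270 units


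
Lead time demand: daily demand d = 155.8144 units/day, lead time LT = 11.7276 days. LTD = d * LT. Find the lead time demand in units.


LTD = 155.8144 * 11.7276 = 1827.3290

1827.3290 units


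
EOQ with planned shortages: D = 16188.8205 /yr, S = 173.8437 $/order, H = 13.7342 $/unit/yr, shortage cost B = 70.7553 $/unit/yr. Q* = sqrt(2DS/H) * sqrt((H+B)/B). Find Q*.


sqrt(2DS/H) = 640.1775
sqrt((H+B)/B) = 1.0928
Q* = 640.1775 * 1.0928 = 699.5557

699.5557 units


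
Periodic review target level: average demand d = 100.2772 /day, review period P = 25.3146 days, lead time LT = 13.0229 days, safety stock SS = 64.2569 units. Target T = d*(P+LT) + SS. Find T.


P + LT = 38.3375
d*(P+LT) = 100.2772 * 38.3375 = 3844.3772
T = 3844.3772 + 64.2569 = 3908.6341

3908.6341 units


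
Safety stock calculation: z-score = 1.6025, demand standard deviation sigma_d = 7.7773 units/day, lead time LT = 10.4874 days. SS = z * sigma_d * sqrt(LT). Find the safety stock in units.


sqrt(LT) = sqrt(10.4874) = 3.2384
SS = 1.6025 * 7.7773 * 3.2384 = 40.3609

40.3609 units


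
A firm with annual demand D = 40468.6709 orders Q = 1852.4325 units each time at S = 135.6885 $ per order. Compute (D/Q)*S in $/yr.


Number of orders = D/Q = 21.8462
Cost = 21.8462 * 135.6885 = 2964.2825

2964.2825 $/yr


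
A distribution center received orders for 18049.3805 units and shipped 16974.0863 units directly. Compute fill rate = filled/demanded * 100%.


FR = 16974.0863 / 18049.3805 * 100 = 94.0425

94.0425%


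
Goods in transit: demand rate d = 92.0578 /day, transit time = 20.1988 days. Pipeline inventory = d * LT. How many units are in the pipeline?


Pipeline = 92.0578 * 20.1988 = 1859.4571

1859.4571 units


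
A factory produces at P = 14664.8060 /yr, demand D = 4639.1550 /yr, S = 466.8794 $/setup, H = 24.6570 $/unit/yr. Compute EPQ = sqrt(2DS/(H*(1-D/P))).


1 - D/P = 1 - 0.3163 = 0.6837
H*(1-D/P) = 16.8569
2DS = 4331851.8058
EPQ = sqrt(256978.6808) = 506.9306

506.9306 units


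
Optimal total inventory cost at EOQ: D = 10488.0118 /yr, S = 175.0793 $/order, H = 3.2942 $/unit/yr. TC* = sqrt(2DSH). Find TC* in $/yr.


2*D*S*H = 12097842.5329
TC* = sqrt(12097842.5329) = 3478.1953

3478.1953 $/yr


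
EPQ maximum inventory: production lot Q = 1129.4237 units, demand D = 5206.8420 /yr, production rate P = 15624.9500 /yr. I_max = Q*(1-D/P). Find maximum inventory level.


D/P = 0.3332
1 - D/P = 0.6668
I_max = 1129.4237 * 0.6668 = 753.0557

753.0557 units


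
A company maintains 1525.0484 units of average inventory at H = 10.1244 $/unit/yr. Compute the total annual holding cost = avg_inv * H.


Cost = 1525.0484 * 10.1244 = 15440.2000

15440.2000 $/yr


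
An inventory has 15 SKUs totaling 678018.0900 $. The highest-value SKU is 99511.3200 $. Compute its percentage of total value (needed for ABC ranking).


Top item = 99511.3200
Total = 678018.0900
Percentage = 99511.3200 / 678018.0900 * 100 = 14.6768

14.6768%


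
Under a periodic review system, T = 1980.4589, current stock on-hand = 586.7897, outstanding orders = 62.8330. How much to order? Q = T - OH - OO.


Inventory position = OH + OO = 586.7897 + 62.8330 = 649.6227
Q = 1980.4589 - 649.6227 = 1330.8362

1330.8362 units


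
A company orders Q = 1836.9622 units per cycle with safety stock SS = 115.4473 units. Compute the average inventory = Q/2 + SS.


Q/2 = 918.4811
Avg = 918.4811 + 115.4473 = 1033.9284

1033.9284 units


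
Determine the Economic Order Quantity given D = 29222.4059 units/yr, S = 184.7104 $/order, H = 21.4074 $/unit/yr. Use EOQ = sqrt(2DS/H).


2*D*S = 2 * 29222.4059 * 184.7104 = 10795364.5655
2*D*S/H = 504281.9103
EOQ = sqrt(504281.9103) = 710.1281

710.1281 units


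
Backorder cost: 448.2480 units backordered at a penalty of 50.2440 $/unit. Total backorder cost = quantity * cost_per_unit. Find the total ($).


Total = 448.2480 * 50.2440 = 22521.7725

22521.7725 $


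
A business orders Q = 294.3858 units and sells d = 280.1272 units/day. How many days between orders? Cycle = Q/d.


Cycle = 294.3858 / 280.1272 = 1.0509

1.0509 days


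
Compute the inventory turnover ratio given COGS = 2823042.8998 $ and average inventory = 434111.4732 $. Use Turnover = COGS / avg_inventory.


Turnover = 2823042.8998 / 434111.4732 = 6.5030

6.5030


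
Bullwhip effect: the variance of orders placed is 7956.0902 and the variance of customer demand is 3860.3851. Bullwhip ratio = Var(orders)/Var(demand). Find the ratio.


BW = 7956.0902 / 3860.3851 = 2.0610

2.0610


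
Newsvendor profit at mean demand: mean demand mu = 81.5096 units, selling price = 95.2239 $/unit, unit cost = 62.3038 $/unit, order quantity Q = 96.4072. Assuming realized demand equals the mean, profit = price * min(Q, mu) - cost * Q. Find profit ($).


Sales at mu = min(96.4072, 81.5096) = 81.5096
Revenue = 95.2239 * 81.5096 = 7761.6620
Total cost = 62.3038 * 96.4072 = 6006.5349
Profit = 7761.6620 - 6006.5349 = 1755.1271

1755.1271 $


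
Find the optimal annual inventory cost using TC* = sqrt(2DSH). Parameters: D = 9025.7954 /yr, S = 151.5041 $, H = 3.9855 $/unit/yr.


2*D*S*H = 10899904.1656
TC* = sqrt(10899904.1656) = 3301.5003

3301.5003 $/yr


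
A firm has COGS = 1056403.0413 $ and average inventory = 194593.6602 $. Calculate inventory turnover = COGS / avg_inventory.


Turnover = 1056403.0413 / 194593.6602 = 5.4288

5.4288


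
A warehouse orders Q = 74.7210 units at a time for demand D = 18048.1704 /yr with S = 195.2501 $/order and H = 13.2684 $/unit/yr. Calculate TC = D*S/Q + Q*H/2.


Ordering cost = D*S/Q = 47160.8661
Holding cost = Q*H/2 = 495.7141
TC = 47160.8661 + 495.7141 = 47656.5802

47656.5802 $/yr


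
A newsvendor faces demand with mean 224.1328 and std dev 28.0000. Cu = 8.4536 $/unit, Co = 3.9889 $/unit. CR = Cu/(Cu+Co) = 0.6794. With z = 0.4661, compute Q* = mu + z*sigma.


CR = Cu/(Cu+Co) = 8.4536/(8.4536+3.9889) = 0.6794
z = 0.4661
Q* = 224.1328 + 0.4661 * 28.0000 = 237.1836

237.1836 units


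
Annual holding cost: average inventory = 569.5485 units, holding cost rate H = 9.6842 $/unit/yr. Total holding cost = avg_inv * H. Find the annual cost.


Cost = 569.5485 * 9.6842 = 5515.6216

5515.6216 $/yr


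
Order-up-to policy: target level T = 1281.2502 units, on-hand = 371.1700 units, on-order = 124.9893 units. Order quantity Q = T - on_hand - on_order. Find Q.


Inventory position = OH + OO = 371.1700 + 124.9893 = 496.1593
Q = 1281.2502 - 496.1593 = 785.0909

785.0909 units


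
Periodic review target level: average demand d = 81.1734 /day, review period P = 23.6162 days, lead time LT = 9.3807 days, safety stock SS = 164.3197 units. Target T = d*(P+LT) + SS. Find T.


P + LT = 32.9969
d*(P+LT) = 81.1734 * 32.9969 = 2678.4706
T = 2678.4706 + 164.3197 = 2842.7903

2842.7903 units


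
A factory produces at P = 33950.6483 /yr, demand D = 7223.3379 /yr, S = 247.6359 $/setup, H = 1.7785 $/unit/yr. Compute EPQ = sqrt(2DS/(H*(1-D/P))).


1 - D/P = 1 - 0.2128 = 0.7872
H*(1-D/P) = 1.4001
2DS = 3577515.5637
EPQ = sqrt(2555173.9818) = 1598.4912

1598.4912 units


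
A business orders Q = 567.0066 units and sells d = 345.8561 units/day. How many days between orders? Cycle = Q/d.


Cycle = 567.0066 / 345.8561 = 1.6394

1.6394 days


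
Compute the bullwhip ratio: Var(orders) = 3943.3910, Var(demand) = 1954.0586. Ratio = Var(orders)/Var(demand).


BW = 3943.3910 / 1954.0586 = 2.0181

2.0181


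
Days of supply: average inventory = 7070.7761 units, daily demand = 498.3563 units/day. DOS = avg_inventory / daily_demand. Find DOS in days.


DOS = 7070.7761 / 498.3563 = 14.1882

14.1882 days


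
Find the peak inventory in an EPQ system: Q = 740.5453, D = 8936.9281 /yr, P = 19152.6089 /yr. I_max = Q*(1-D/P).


D/P = 0.4666
1 - D/P = 0.5334
I_max = 740.5453 * 0.5334 = 394.9945

394.9945 units


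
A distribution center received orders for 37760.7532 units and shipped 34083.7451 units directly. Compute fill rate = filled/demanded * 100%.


FR = 34083.7451 / 37760.7532 * 100 = 90.2624

90.2624%


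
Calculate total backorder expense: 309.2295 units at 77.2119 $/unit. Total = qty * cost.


Total = 309.2295 * 77.2119 = 23876.1972

23876.1972 $


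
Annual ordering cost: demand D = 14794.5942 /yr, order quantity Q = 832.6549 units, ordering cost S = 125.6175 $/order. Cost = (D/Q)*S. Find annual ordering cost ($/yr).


Number of orders = D/Q = 17.7680
Cost = 17.7680 * 125.6175 = 2231.9690

2231.9690 $/yr


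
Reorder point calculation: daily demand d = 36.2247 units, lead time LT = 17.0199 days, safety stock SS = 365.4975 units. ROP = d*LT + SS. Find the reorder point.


d*LT = 36.2247 * 17.0199 = 616.5408
ROP = 616.5408 + 365.4975 = 982.0383

982.0383 units


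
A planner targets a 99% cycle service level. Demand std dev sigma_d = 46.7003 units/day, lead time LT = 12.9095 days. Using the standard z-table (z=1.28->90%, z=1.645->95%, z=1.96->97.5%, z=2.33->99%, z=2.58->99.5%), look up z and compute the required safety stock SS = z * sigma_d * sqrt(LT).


From the table, SL = 99% corresponds to z = 2.33
sqrt(LT) = sqrt(12.9095) = 3.5930
SS = 2.33 * 46.7003 * 3.5930 = 390.9582

390.9582 units


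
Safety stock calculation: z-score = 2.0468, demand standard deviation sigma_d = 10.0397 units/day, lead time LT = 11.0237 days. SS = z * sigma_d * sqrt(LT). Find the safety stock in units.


sqrt(LT) = sqrt(11.0237) = 3.3202
SS = 2.0468 * 10.0397 * 3.3202 = 68.2276

68.2276 units


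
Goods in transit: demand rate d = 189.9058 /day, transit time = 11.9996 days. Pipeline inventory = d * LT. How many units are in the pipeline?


Pipeline = 189.9058 * 11.9996 = 2278.7936

2278.7936 units


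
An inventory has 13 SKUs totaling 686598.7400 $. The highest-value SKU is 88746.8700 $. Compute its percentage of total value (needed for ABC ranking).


Top item = 88746.8700
Total = 686598.7400
Percentage = 88746.8700 / 686598.7400 * 100 = 12.9256

12.9256%


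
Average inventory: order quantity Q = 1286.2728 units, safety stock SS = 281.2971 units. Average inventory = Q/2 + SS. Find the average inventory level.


Q/2 = 643.1364
Avg = 643.1364 + 281.2971 = 924.4335

924.4335 units


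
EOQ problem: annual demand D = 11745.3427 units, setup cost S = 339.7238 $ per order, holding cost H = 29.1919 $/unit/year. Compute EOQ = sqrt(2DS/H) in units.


2*D*S = 2 * 11745.3427 * 339.7238 = 7980344.9087
2*D*S/H = 273375.3167
EOQ = sqrt(273375.3167) = 522.8531

522.8531 units


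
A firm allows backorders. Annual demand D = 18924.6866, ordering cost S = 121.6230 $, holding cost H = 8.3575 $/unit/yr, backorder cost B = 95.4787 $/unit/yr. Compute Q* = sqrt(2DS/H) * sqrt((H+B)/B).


sqrt(2DS/H) = 742.1625
sqrt((H+B)/B) = 1.0428
Q* = 742.1625 * 1.0428 = 773.9629

773.9629 units


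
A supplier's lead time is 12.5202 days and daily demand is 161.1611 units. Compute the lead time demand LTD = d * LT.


LTD = 161.1611 * 12.5202 = 2017.7692

2017.7692 units


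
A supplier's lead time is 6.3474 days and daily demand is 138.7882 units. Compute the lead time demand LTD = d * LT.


LTD = 138.7882 * 6.3474 = 880.9442

880.9442 units


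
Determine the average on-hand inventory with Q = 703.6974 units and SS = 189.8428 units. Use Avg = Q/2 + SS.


Q/2 = 351.8487
Avg = 351.8487 + 189.8428 = 541.6915

541.6915 units


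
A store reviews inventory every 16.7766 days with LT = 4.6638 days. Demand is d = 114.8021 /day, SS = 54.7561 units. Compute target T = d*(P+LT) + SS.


P + LT = 21.4404
d*(P+LT) = 114.8021 * 21.4404 = 2461.4029
T = 2461.4029 + 54.7561 = 2516.1590

2516.1590 units


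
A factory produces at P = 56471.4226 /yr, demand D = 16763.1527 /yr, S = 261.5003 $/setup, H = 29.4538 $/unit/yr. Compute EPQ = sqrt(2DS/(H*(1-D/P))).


1 - D/P = 1 - 0.2968 = 0.7032
H*(1-D/P) = 20.7106
2DS = 8767138.9200
EPQ = sqrt(423315.6435) = 650.6271

650.6271 units


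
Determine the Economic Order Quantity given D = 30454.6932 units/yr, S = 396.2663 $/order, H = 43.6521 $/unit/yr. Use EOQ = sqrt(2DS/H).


2*D*S = 2 * 30454.6932 * 396.2663 = 24136337.1840
2*D*S/H = 552924.9952
EOQ = sqrt(552924.9952) = 743.5893

743.5893 units


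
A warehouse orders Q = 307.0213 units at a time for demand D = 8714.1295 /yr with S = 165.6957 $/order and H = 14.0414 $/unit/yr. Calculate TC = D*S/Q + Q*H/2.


Ordering cost = D*S/Q = 4702.9108
Holding cost = Q*H/2 = 2155.5044
TC = 4702.9108 + 2155.5044 = 6858.4152

6858.4152 $/yr


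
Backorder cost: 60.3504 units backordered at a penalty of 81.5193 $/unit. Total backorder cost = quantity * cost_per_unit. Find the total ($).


Total = 60.3504 * 81.5193 = 4919.7224

4919.7224 $


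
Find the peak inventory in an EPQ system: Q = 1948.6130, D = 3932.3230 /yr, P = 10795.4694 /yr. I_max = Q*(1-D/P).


D/P = 0.3643
1 - D/P = 0.6357
I_max = 1948.6130 * 0.6357 = 1238.8175

1238.8175 units


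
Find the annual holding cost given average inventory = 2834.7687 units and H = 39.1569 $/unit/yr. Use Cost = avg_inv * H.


Cost = 2834.7687 * 39.1569 = 111000.7545

111000.7545 $/yr


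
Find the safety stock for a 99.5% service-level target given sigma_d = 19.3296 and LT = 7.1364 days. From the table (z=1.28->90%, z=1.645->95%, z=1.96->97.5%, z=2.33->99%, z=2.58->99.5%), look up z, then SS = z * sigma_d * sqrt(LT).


From the table, SL = 99.5% corresponds to z = 2.58
sqrt(LT) = sqrt(7.1364) = 2.6714
SS = 2.58 * 19.3296 * 2.6714 = 133.2239

133.2239 units


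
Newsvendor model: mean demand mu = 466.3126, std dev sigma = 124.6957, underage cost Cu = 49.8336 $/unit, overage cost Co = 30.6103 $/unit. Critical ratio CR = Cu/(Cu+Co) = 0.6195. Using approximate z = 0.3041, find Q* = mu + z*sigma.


CR = Cu/(Cu+Co) = 49.8336/(49.8336+30.6103) = 0.6195
z = 0.3041
Q* = 466.3126 + 0.3041 * 124.6957 = 504.2326

504.2326 units


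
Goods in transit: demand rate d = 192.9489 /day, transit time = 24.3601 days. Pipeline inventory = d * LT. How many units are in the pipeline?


Pipeline = 192.9489 * 24.3601 = 4700.2545

4700.2545 units


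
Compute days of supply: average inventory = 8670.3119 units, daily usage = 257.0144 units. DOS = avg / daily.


DOS = 8670.3119 / 257.0144 = 33.7347

33.7347 days


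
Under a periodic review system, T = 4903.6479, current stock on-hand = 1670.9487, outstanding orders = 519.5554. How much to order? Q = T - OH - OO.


Inventory position = OH + OO = 1670.9487 + 519.5554 = 2190.5041
Q = 4903.6479 - 2190.5041 = 2713.1438

2713.1438 units


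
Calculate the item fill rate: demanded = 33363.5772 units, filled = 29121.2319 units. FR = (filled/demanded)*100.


FR = 29121.2319 / 33363.5772 * 100 = 87.2845

87.2845%


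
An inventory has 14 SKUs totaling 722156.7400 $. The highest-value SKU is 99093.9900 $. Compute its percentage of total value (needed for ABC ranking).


Top item = 99093.9900
Total = 722156.7400
Percentage = 99093.9900 / 722156.7400 * 100 = 13.7220

13.7220%


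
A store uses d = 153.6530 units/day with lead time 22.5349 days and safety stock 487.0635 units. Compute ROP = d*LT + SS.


d*LT = 153.6530 * 22.5349 = 3462.5550
ROP = 3462.5550 + 487.0635 = 3949.6185

3949.6185 units


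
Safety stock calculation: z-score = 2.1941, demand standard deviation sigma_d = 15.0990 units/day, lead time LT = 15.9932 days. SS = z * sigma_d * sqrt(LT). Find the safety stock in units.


sqrt(LT) = sqrt(15.9932) = 3.9991
SS = 2.1941 * 15.0990 * 3.9991 = 132.4867

132.4867 units


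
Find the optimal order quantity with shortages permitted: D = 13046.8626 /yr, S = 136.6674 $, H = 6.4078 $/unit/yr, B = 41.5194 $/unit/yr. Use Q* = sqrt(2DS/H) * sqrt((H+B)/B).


sqrt(2DS/H) = 746.0124
sqrt((H+B)/B) = 1.0744
Q* = 746.0124 * 1.0744 = 801.5148

801.5148 units


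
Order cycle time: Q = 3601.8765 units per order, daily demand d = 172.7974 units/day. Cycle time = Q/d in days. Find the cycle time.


Cycle = 3601.8765 / 172.7974 = 20.8445

20.8445 days


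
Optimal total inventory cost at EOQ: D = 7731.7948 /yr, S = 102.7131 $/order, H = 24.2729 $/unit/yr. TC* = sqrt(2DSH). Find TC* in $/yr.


2*D*S*H = 38552968.0777
TC* = sqrt(38552968.0777) = 6209.1036

6209.1036 $/yr


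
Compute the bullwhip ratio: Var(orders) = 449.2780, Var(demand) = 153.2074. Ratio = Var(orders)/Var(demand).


BW = 449.2780 / 153.2074 = 2.9325

2.9325


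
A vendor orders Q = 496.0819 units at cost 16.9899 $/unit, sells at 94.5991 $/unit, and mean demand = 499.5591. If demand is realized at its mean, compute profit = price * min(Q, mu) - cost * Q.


Sales at mu = min(496.0819, 499.5591) = 496.0819
Revenue = 94.5991 * 496.0819 = 46928.9013
Total cost = 16.9899 * 496.0819 = 8428.3819
Profit = 46928.9013 - 8428.3819 = 38500.5194

38500.5194 $


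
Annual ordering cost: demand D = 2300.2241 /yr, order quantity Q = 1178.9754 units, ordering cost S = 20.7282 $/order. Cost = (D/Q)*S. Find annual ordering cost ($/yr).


Number of orders = D/Q = 1.9510
Cost = 1.9510 * 20.7282 = 40.4415

40.4415 $/yr


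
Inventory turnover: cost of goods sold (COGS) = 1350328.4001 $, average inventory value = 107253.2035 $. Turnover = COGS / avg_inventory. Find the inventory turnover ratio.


Turnover = 1350328.4001 / 107253.2035 = 12.5901

12.5901


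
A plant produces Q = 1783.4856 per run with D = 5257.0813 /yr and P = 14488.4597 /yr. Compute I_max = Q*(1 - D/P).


D/P = 0.3628
1 - D/P = 0.6372
I_max = 1783.4856 * 0.6372 = 1136.3548

1136.3548 units


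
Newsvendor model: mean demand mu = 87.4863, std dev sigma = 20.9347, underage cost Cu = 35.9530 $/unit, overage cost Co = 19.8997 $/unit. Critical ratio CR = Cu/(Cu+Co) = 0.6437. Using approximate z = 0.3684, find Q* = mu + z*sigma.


CR = Cu/(Cu+Co) = 35.9530/(35.9530+19.8997) = 0.6437
z = 0.3684
Q* = 87.4863 + 0.3684 * 20.9347 = 95.1986

95.1986 units


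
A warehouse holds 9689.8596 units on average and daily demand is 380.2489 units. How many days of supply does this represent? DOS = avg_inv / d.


DOS = 9689.8596 / 380.2489 = 25.4829

25.4829 days


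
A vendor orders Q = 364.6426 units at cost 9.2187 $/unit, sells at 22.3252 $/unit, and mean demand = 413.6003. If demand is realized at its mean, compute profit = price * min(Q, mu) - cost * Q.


Sales at mu = min(364.6426, 413.6003) = 364.6426
Revenue = 22.3252 * 364.6426 = 8140.7190
Total cost = 9.2187 * 364.6426 = 3361.5307
Profit = 8140.7190 - 3361.5307 = 4779.1882

4779.1882 $


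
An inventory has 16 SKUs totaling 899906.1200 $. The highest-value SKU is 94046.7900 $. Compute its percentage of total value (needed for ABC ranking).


Top item = 94046.7900
Total = 899906.1200
Percentage = 94046.7900 / 899906.1200 * 100 = 10.4507

10.4507%


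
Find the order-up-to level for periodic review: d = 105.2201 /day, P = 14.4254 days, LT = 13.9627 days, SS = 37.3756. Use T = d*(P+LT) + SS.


P + LT = 28.3881
d*(P+LT) = 105.2201 * 28.3881 = 2986.9987
T = 2986.9987 + 37.3756 = 3024.3743

3024.3743 units


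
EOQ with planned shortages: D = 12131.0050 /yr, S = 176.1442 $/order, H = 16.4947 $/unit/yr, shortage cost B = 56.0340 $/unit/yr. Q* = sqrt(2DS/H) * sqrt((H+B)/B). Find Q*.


sqrt(2DS/H) = 509.0089
sqrt((H+B)/B) = 1.1377
Q* = 509.0089 * 1.1377 = 579.1012

579.1012 units


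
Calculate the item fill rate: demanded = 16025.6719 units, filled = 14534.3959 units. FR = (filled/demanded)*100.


FR = 14534.3959 / 16025.6719 * 100 = 90.6945

90.6945%


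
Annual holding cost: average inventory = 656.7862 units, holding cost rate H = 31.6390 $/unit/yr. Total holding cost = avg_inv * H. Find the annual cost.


Cost = 656.7862 * 31.6390 = 20780.0586

20780.0586 $/yr


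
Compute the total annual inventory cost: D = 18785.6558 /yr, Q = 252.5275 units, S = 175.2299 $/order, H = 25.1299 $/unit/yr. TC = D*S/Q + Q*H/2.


Ordering cost = D*S/Q = 13035.4460
Holding cost = Q*H/2 = 3172.9954
TC = 13035.4460 + 3172.9954 = 16208.4414

16208.4414 $/yr


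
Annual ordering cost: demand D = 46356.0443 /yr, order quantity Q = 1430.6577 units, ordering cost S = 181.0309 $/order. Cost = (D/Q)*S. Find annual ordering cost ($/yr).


Number of orders = D/Q = 32.4019
Cost = 32.4019 * 181.0309 = 5865.7472

5865.7472 $/yr


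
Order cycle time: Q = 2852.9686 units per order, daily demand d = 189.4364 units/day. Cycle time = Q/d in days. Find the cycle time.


Cycle = 2852.9686 / 189.4364 = 15.0603

15.0603 days


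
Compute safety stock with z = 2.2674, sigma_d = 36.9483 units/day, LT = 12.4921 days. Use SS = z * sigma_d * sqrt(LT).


sqrt(LT) = sqrt(12.4921) = 3.5344
SS = 2.2674 * 36.9483 * 3.5344 = 296.1013

296.1013 units


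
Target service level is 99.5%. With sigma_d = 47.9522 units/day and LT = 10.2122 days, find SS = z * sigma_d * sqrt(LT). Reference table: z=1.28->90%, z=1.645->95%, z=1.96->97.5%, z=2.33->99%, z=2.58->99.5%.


From the table, SL = 99.5% corresponds to z = 2.58
sqrt(LT) = sqrt(10.2122) = 3.1957
SS = 2.58 * 47.9522 * 3.1957 = 395.3556

395.3556 units


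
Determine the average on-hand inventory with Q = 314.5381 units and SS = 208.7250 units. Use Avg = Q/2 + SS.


Q/2 = 157.2690
Avg = 157.2690 + 208.7250 = 365.9941

365.9941 units


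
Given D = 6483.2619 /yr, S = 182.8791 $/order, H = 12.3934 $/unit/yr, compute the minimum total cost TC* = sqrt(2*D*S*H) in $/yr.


2*D*S*H = 29388546.2922
TC* = sqrt(29388546.2922) = 5421.1204

5421.1204 $/yr


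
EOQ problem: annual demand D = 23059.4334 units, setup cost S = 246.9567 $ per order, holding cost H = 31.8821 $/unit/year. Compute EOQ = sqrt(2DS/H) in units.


2*D*S = 2 * 23059.4334 * 246.9567 = 11389363.1527
2*D*S/H = 357233.7817
EOQ = sqrt(357233.7817) = 597.6904

597.6904 units


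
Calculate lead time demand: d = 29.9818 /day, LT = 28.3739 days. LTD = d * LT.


LTD = 29.9818 * 28.3739 = 850.7006

850.7006 units


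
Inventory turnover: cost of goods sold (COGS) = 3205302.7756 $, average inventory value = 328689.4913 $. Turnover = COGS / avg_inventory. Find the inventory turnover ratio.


Turnover = 3205302.7756 / 328689.4913 = 9.7518

9.7518


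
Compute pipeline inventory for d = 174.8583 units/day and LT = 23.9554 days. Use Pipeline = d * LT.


Pipeline = 174.8583 * 23.9554 = 4188.8005

4188.8005 units


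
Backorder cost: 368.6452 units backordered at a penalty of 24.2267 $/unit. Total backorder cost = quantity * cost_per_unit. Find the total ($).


Total = 368.6452 * 24.2267 = 8931.0567

8931.0567 $


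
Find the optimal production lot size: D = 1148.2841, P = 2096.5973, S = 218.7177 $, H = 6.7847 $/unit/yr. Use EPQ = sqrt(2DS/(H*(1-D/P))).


1 - D/P = 1 - 0.5477 = 0.4523
H*(1-D/P) = 3.0688
2DS = 502300.1146
EPQ = sqrt(163680.0898) = 404.5740

404.5740 units


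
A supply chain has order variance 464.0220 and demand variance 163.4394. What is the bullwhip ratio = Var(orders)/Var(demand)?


BW = 464.0220 / 163.4394 = 2.8391

2.8391


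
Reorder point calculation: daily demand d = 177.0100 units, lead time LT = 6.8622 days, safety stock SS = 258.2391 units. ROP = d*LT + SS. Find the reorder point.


d*LT = 177.0100 * 6.8622 = 1214.6780
ROP = 1214.6780 + 258.2391 = 1472.9171

1472.9171 units


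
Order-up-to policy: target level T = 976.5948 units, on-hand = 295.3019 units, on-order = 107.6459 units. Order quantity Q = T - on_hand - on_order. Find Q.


Inventory position = OH + OO = 295.3019 + 107.6459 = 402.9478
Q = 976.5948 - 402.9478 = 573.6470

573.6470 units


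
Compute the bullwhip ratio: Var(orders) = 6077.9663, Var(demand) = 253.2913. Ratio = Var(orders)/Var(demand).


BW = 6077.9663 / 253.2913 = 23.9960

23.9960


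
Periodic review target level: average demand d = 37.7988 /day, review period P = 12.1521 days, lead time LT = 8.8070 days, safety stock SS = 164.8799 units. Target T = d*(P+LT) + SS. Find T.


P + LT = 20.9591
d*(P+LT) = 37.7988 * 20.9591 = 792.2288
T = 792.2288 + 164.8799 = 957.1087

957.1087 units


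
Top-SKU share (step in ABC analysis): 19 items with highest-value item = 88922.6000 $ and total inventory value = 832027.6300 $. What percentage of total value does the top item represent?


Top item = 88922.6000
Total = 832027.6300
Percentage = 88922.6000 / 832027.6300 * 100 = 10.6875

10.6875%


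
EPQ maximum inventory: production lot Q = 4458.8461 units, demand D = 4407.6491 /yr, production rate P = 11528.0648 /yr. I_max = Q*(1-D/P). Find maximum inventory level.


D/P = 0.3823
1 - D/P = 0.6177
I_max = 4458.8461 * 0.6177 = 2754.0475

2754.0475 units


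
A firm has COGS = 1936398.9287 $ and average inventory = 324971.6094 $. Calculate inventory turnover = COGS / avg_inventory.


Turnover = 1936398.9287 / 324971.6094 = 5.9587

5.9587


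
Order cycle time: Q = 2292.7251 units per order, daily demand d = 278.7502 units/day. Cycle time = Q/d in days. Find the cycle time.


Cycle = 2292.7251 / 278.7502 = 8.2250

8.2250 days


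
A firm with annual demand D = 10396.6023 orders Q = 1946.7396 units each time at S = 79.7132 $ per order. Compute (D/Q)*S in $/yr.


Number of orders = D/Q = 5.3405
Cost = 5.3405 * 79.7132 = 425.7100

425.7100 $/yr
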